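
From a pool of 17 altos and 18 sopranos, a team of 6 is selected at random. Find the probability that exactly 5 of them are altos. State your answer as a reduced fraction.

117/1705

There are C(35,6) = 1623160 ways to choose 6 from 35.
Selections with exactly 5 altos: choose 5 of the 17 altos and 1 of the 18 sopranos, C(17,5)·C(18,1) = 6188·18 = 111384.
Probability = 111384/1623160 = 117/1705.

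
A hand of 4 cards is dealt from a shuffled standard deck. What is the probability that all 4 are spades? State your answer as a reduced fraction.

There are C(52,4) = 270725 possible 4-card hands.
Hands that are all spades: C(13,4) = 715.
Probability = 715/270725 = 11/4165.

11/4165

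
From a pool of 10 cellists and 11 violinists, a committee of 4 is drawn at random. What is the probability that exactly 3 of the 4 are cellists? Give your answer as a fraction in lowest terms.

There are C(21,4) = 5985 ways to choose 4 from 21.
Selections with exactly 3 cellists: choose 3 of the 10 cellists and 1 of the 11 violinists, C(10,3)·C(11,1) = 120·11 = 1320.
Probability = 1320/5985 = 88/399.

88/399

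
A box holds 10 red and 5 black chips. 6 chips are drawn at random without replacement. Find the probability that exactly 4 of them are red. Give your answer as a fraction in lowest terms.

60/143

There are C(15,6) = 5005 ways to choose 6 from 15.
Selections with exactly 4 red: choose 4 of the 10 red and 2 of the 5 black, C(10,4)·C(5,2) = 210·10 = 2100.
Probability = 2100/5005 = 60/143.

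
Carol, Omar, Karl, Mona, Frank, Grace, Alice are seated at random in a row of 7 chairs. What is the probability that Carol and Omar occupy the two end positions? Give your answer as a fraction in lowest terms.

1/21

There are 7! = 5040 arrangements.
Place Carol and Omar at the ends in 2 ways, arrange the remaining 5 in 5! = 120 ways: 2·120 = 240.
Probability = 240/5040 = 1/21.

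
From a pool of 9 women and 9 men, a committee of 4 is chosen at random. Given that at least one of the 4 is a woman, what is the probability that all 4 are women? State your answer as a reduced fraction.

Work in counts. Selections with at least one woman: C(18,4) − C(9,4) = 3060 − 126 = 2934.
Of those, selections where all 4 are women: C(9,4) = 126.
Conditional probability = 126/2934 = 7/163.

7/163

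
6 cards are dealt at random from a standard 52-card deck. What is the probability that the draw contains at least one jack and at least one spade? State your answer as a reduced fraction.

6772177/20358520

There are C(52,6) = 20358520 possible draws.
By inclusion-exclusion on the complements, draws missing all jacks or all spades: C(48,6) + C(39,6) − C(36,6) = 12271512 + 3262623 − 1947792 = 13586343.
So draws with at least one of each: 20358520 − 13586343 = 6772177, probability 6772177/20358520.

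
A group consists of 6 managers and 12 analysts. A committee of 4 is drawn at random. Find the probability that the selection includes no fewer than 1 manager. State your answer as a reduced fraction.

57/68

There are C(18,4) = 3060 ways to choose the 4.
Favorable selections (no fewer than 1 manager): C(6,1)·C(12,3) + C(6,2)·C(12,2) + C(6,3)·C(12,1) + C(6,4)·C(12,0) = 1320 + 990 + 240 + 15 = 2565.
Probability = 2565/3060 = 57/68.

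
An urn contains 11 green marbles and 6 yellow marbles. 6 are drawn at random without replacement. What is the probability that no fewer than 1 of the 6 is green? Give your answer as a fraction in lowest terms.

12375/12376

There are C(17,6) = 12376 ways to choose the 6.
Favorable selections (no fewer than 1 green): C(11,1)·C(6,5) + C(11,2)·C(6,4) + C(11,3)·C(6,3) + C(11,4)·C(6,2) + C(11,5)·C(6,1) + C(11,6)·C(6,0) = 66 + 825 + 3300 + 4950 + 2772 + 462 = 12375.
Probability = 12375/12376.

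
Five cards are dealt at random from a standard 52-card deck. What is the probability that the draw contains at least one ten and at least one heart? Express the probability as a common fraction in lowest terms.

There are C(52,5) = 2598960 possible draws.
By inclusion-exclusion on the complements, draws missing all tens or all hearts: C(48,5) + C(39,5) − C(36,5) = 1712304 + 575757 − 376992 = 1911069.
So draws with at least one of each: 2598960 − 1911069 = 687891, probability 687891/2598960 = 229297/866320.

229297/866320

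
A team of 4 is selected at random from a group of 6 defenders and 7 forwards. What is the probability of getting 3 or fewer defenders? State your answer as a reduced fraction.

140/143

Total selections: C(13,4) = 715.
The complement is exactly 4 defenders: C(6,4)·C(7,0) = 15.
Probability = 1 − 15/715 = 700/715 = 140/143.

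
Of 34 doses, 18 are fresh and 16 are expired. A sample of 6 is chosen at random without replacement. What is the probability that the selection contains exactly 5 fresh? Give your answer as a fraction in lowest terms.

1008/9889

Total number of selections: C(34,6) = 1344904.
Selections with exactly 5 fresh: choose 5 of the 18 fresh and 1 of the 16 expired, C(18,5)·C(16,1) = 8568·16 = 137088.
Probability = 137088/1344904 = 1008/9889.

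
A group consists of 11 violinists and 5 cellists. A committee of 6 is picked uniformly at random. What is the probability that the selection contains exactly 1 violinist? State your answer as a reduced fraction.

There are C(16,6) = 8008 ways to choose 6 from 16.
Selections with exactly 1 violinist: choose 1 of the 11 violinists and 5 of the 5 cellists, C(11,1)·C(5,5) = 11·1 = 11.
Probability = 11/8008 = 1/728.

1/728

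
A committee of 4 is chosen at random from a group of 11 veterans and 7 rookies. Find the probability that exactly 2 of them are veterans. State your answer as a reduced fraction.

77/204

Total number of selections: C(18,4) = 3060.
Selections with exactly 2 veterans: choose 2 of the 11 veterans and 2 of the 7 rookies, C(11,2)·C(7,2) = 55·21 = 1155.
Probability = 1155/3060 = 77/204.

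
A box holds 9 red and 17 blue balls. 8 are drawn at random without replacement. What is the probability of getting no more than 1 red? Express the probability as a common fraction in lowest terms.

There are C(26,8) = 1562275 ways to choose the 8.
Favorable selections (no more than 1 red): C(9,0)·C(17,8) + C(9,1)·C(17,7) = 24310 + 175032 = 199342.
Probability = 199342/1562275 = 1394/10925.

1394/10925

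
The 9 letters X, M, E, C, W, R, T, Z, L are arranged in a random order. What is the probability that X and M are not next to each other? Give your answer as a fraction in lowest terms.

7/9

There are 9! = 362880 arrangements.
Arrangements with X and M adjacent: 2·8! = 80640.
So not adjacent: 362880 − 80640 = 282240, probability 282240/362880 = 7/9.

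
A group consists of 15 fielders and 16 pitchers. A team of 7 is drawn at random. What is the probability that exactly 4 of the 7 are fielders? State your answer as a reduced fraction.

There are C(31,7) = 2629575 ways to choose 7 from 31.
Selections with exactly 4 fielders: choose 4 of the 15 fielders and 3 of the 16 pitchers, C(15,4)·C(16,3) = 1365·560 = 764400.
Probability = 764400/2629575 = 784/2697.

784/2697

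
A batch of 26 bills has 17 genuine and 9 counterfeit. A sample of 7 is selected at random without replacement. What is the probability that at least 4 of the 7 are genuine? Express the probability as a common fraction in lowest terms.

1258/1495

There are C(26,7) = 657800 ways to choose the 7.
Favorable selections (at least 4 genuine): C(17,4)·C(9,3) + C(17,5)·C(9,2) + C(17,6)·C(9,1) + C(17,7)·C(9,0) = 199920 + 222768 + 111384 + 19448 = 553520.
Probability = 553520/657800 = 1258/1495.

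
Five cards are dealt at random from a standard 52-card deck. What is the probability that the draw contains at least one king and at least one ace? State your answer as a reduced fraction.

There are C(52,5) = 2598960 possible draws.
By inclusion-exclusion on the complements, draws missing all kings or all aces: C(48,5) + C(48,5) − C(44,5) = 1712304 + 1712304 − 1086008 = 2338600.
So draws with at least one of each: 2598960 − 2338600 = 260360, probability 260360/2598960 = 6509/64974.

6509/64974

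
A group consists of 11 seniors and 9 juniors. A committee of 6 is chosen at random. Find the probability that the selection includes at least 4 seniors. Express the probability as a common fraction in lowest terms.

275/646

Total selections: C(20,6) = 38760.
Favorable selections (at least 4 seniors): C(11,4)·C(9,2) + C(11,5)·C(9,1) + C(11,6)·C(9,0) = 11880 + 4158 + 462 = 16500.
Probability = 16500/38760 = 275/646.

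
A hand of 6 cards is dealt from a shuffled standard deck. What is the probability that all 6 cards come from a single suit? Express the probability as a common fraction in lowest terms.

66/195755

There are C(52,6) = 20358520 possible 6-card hands.
Hands of one suit: 4 suits × C(13,6) = 4·1716 = 6864.
Probability = 6864/20358520 = 66/195755.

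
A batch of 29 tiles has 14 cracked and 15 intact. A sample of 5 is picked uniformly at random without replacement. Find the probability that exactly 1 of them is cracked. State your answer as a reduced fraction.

14/87

The sample space is all 5-subsets of the 29: C(29,5) = 118755.
Selections with exactly 1 cracked: choose 1 of the 14 cracked and 4 of the 15 intact, C(14,1)·C(15,4) = 14·1365 = 19110.
Probability = 19110/118755 = 14/87.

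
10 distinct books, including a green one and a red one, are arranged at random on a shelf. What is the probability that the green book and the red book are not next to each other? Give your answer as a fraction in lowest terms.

4/5

There are 10! = 3628800 arrangements.
Arrangements with the green book and the red book adjacent: 2·9! = 725760.
So not adjacent: 3628800 − 725760 = 2903040, probability 2903040/3628800 = 4/5.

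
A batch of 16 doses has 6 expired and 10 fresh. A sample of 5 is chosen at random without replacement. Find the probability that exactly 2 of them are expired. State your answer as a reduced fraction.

75/182

The sample space is all 5-subsets of the 16: C(16,5) = 4368.
Selections with exactly 2 expired: choose 2 of the 6 expired and 3 of the 10 fresh, C(6,2)·C(10,3) = 15·120 = 1800.
Probability = 1800/4368 = 75/182.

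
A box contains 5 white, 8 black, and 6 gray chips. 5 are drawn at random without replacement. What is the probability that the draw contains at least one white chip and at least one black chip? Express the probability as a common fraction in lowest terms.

4585/5814

There are C(19,5) = 11628 possible draws.
By inclusion-exclusion on the complements, draws missing all white or all black: C(14,5) + C(11,5) − C(6,5) = 2002 + 462 − 6 = 2458.
So draws with at least one of each: 11628 − 2458 = 9170, probability 9170/11628 = 4585/5814.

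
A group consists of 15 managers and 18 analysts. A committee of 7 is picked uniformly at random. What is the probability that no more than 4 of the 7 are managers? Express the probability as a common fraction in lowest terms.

There are C(33,7) = 4272048 ways to choose the 7.
Count the complement (more than 4 managers): C(15,5)·C(18,2) + C(15,6)·C(18,1) + C(15,7)·C(18,0) = 459459 + 90090 + 6435 = 555984.
Probability = 1 − 555984/4272048 = 3716064/4272048 = 782/899.

782/899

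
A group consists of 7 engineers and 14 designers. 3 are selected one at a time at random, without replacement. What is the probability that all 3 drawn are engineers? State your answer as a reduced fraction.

Multiply the conditional probabilities at each draw: 7/21 · 6/20 · 5/19 = 210/7980 = 1/38.

1/38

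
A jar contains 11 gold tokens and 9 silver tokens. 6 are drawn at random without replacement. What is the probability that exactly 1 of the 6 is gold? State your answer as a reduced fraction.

231/6460

Total number of selections: C(20,6) = 38760.
Selections with exactly 1 gold: choose 1 of the 11 gold and 5 of the 9 silver, C(11,1)·C(9,5) = 11·126 = 1386.
Probability = 1386/38760 = 231/6460.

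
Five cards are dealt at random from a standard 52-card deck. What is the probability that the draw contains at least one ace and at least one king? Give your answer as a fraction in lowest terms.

There are C(52,5) = 2598960 possible draws.
By inclusion-exclusion on the complements, draws missing all aces or all kings: C(48,5) + C(48,5) − C(44,5) = 1712304 + 1712304 − 1086008 = 2338600.
So draws with at least one of each: 2598960 − 2338600 = 260360, probability 260360/2598960 = 6509/64974.

6509/64974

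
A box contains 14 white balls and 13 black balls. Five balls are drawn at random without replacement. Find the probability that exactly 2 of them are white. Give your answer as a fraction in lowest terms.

1001/3105

The sample space is all 5-subsets of the 27: C(27,5) = 80730.
Selections with exactly 2 white: choose 2 of the 14 white and 3 of the 13 black, C(14,2)·C(13,3) = 91·286 = 26026.
Probability = 26026/80730 = 1001/3105.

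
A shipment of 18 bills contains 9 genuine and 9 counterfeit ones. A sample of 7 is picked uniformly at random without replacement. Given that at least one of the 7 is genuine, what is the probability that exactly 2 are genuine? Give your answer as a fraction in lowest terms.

126/883

Work in counts. Selections with at least one genuine: C(18,7) − C(9,7) = 31824 − 36 = 31788.
Of those, selections where exactly 2 are genuine: C(9,2)·C(9,5) = 36·126 = 4536.
Conditional probability = 4536/31788 = 126/883.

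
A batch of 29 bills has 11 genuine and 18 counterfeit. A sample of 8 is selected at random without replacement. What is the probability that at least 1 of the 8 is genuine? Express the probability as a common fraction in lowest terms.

3301/3335

Total selections: C(29,8) = 4292145.
The complement is all 8 are counterfeit: C(18,8) = 43758.
Probability = 1 − 43758/4292145 = 4248387/4292145 = 3301/3335.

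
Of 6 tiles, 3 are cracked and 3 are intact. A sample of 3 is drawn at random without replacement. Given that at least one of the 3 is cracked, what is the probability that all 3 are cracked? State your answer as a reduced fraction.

1/19

Work in counts. Selections with at least one cracked: C(6,3) − C(3,3) = 20 − 1 = 19.
Of those, selections where all 3 are cracked: C(3,3) = 1.
Conditional probability = 1/19.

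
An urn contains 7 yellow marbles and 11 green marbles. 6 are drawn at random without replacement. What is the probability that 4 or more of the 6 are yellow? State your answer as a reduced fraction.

103/884

Total selections: C(18,6) = 18564.
Favorable selections (4 or more yellow): C(7,4)·C(11,2) + C(7,5)·C(11,1) + C(7,6)·C(11,0) = 1925 + 231 + 7 = 2163.
Probability = 2163/18564 = 103/884.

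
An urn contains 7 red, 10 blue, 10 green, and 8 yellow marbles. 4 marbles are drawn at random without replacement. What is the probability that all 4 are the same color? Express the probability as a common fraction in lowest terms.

There are C(35,4) = 52360 ways to draw 4 marbles.
All same color: C(7,4) + C(10,4) + C(10,4) + C(8,4) = 35 + 210 + 210 + 70 = 525.
Probability = 525/52360 = 15/1496.

15/1496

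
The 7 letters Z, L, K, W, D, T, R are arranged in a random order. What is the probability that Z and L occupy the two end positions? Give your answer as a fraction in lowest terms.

There are 7! = 5040 arrangements.
Place Z and L at the ends in 2 ways, arrange the remaining 5 in 5! = 120 ways: 2·120 = 240.
Probability = 240/5040 = 1/21.

1/21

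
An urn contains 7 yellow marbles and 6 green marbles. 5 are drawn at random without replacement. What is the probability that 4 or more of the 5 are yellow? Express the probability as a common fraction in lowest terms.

7/39

Total selections: C(13,5) = 1287.
Favorable selections (4 or more yellow): C(7,4)·C(6,1) + C(7,5)·C(6,0) = 210 + 21 = 231.
Probability = 231/1287 = 7/39.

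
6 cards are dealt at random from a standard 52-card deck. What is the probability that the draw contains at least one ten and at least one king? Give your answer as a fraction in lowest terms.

There are C(52,6) = 20358520 possible draws.
By inclusion-exclusion on the complements, draws missing all tens or all kings: C(48,6) + C(48,6) − C(44,6) = 12271512 + 12271512 − 7059052 = 17483972.
So draws with at least one of each: 20358520 − 17483972 = 2874548, probability 2874548/20358520 = 718637/5089630.

718637/5089630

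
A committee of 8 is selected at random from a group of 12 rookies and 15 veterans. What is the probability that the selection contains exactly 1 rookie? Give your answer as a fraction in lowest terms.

4/115

Total number of selections: C(27,8) = 2220075.
Selections with exactly 1 rookie: choose 1 of the 12 rookies and 7 of the 15 veterans, C(12,1)·C(15,7) = 12·6435 = 77220.
Probability = 77220/2220075 = 4/115.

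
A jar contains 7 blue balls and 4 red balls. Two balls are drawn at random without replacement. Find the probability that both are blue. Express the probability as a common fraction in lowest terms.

21/55

There are C(11,2) = 55 possible selections.
Selections with all blue: C(7,2) = 21.
Probability = 21/55.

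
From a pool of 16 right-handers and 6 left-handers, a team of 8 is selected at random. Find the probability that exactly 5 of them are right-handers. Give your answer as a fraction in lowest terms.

There are C(22,8) = 319770 ways to choose 8 from 22.
Selections with exactly 5 right-handers: choose 5 of the 16 right-handers and 3 of the 6 left-handers, C(16,5)·C(6,3) = 4368·20 = 87360.
Probability = 87360/319770 = 2912/10659.

2912/10659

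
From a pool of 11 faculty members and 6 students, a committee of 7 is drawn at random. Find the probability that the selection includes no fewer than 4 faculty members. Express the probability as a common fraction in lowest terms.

189/221

There are C(17,7) = 19448 ways to choose the 7.
Count the complement (fewer than 4 faculty members): C(11,1)·C(6,6) + C(11,2)·C(6,5) + C(11,3)·C(6,4) = 11 + 330 + 2475 = 2816.
Probability = 1 − 2816/19448 = 16632/19448 = 189/221.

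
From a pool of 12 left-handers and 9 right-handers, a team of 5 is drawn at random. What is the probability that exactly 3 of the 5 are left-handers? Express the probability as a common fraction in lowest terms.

Total number of selections: C(21,5) = 20349.
Selections with exactly 3 left-handers: choose 3 of the 12 left-handers and 2 of the 9 right-handers, C(12,3)·C(9,2) = 220·36 = 7920.
Probability = 7920/20349 = 880/2261.

880/2261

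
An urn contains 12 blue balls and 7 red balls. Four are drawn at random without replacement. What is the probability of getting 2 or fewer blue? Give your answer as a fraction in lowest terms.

Total selections: C(19,4) = 3876.
Favorable selections (2 or fewer blue): C(12,0)·C(7,4) + C(12,1)·C(7,3) + C(12,2)·C(7,2) = 35 + 420 + 1386 = 1841.
Probability = 1841/3876.

1841/3876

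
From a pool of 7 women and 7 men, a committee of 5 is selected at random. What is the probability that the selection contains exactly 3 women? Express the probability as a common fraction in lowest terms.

105/286

The sample space is all 5-subsets of the 14: C(14,5) = 2002.
Selections with exactly 3 women: choose 3 of the 7 women and 2 of the 7 men, C(7,3)·C(7,2) = 35·21 = 735.
Probability = 735/2002 = 105/286.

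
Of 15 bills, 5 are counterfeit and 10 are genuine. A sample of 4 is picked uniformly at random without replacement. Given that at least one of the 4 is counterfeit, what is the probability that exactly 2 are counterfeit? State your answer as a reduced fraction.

Work in counts. Selections with at least one counterfeit: C(15,4) − C(10,4) = 1365 − 210 = 1155.
Of those, selections where exactly 2 are counterfeit: C(5,2)·C(10,2) = 10·45 = 450.
Conditional probability = 450/1155 = 30/77.

30/77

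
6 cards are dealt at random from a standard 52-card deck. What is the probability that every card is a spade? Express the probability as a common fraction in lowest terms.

33/391510

There are C(52,6) = 20358520 possible 6-card hands.
Hands that are all spades: C(13,6) = 1716.
Probability = 1716/20358520 = 33/391510.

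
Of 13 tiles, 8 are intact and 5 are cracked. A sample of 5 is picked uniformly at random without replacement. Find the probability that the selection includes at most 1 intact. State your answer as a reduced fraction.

Total selections: C(13,5) = 1287.
Favorable selections (at most 1 intact): C(8,0)·C(5,5) + C(8,1)·C(5,4) = 1 + 40 = 41.
Probability = 41/1287.

41/1287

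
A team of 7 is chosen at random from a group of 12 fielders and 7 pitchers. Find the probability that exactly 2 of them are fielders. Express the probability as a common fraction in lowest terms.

Total number of selections: C(19,7) = 50388.
Selections with exactly 2 fielders: choose 2 of the 12 fielders and 5 of the 7 pitchers, C(12,2)·C(7,5) = 66·21 = 1386.
Probability = 1386/50388 = 231/8398.

231/8398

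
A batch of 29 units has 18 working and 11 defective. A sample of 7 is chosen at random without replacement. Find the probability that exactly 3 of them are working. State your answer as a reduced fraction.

Total number of selections: C(29,7) = 1560780.
Selections with exactly 3 working: choose 3 of the 18 working and 4 of the 11 defective, C(18,3)·C(11,4) = 816·330 = 269280.
Probability = 269280/1560780 = 1496/8671.

1496/8671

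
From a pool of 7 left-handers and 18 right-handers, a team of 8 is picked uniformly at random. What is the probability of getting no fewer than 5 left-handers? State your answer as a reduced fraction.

81/4807

Total selections: C(25,8) = 1081575.
Favorable selections (no fewer than 5 left-handers): C(7,5)·C(18,3) + C(7,6)·C(18,2) + C(7,7)·C(18,1) = 17136 + 1071 + 18 = 18225.
Probability = 18225/1081575 = 81/4807.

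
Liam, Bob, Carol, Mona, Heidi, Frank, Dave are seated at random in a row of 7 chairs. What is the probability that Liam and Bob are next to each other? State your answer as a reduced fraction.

2/7

There are 7! = 5040 arrangements.
Treat Liam and Bob as a block: 6! arrangements of the blocks × 2 orders within the block = 2·720 = 1440.
Probability = 1440/5040 = 2/7.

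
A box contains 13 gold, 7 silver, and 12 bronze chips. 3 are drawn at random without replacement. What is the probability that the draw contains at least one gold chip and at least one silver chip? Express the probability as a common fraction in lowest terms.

1911/4960

There are C(32,3) = 4960 possible draws.
By inclusion-exclusion on the complements, draws missing all gold or all silver: C(19,3) + C(25,3) − C(12,3) = 969 + 2300 − 220 = 3049.
So draws with at least one of each: 4960 − 3049 = 1911, probability 1911/4960.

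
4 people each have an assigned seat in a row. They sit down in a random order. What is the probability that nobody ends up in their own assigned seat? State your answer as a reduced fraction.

3/8

There are 4! = 24 seatings.
By inclusion-exclusion, seatings with no fixed points: C(4,0)·4! − C(4,1)·3! + C(4,2)·2! − C(4,3)·1! + C(4,4)·0! = 9.
Probability = 9/24 = 3/8.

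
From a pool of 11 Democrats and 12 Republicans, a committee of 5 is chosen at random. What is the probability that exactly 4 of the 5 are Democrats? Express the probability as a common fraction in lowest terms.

360/3059

The sample space is all 5-subsets of the 23: C(23,5) = 33649.
Selections with exactly 4 Democrats: choose 4 of the 11 Democrats and 1 of the 12 Republicans, C(11,4)·C(12,1) = 330·12 = 3960.
Probability = 3960/33649 = 360/3059.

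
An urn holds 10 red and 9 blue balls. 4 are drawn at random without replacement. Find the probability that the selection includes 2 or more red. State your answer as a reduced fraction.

Total selections: C(19,4) = 3876.
Count the complement (fewer than 2 red): C(10,0)·C(9,4) + C(10,1)·C(9,3) = 126 + 840 = 966.
Probability = 1 − 966/3876 = 2910/3876 = 485/646.

485/646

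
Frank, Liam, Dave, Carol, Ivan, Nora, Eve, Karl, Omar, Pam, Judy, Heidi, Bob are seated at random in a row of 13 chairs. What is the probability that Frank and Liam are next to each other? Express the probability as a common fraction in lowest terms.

2/13

There are 13! = 6227020800 arrangements.
Treat Frank and Liam as a block: 12! arrangements of the blocks × 2 orders within the block = 2·479001600 = 958003200.
Probability = 958003200/6227020800 = 2/13.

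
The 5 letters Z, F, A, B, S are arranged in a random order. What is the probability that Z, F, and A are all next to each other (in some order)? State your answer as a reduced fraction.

3/10

There are 5! = 120 arrangements.
Treat the three as one block: 3! placements × 3! orders within the block = 6·6 = 36.
Probability = 36/120 = 3/10.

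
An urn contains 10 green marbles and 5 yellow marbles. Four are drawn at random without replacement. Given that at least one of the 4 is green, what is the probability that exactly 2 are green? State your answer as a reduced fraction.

Work in counts. Selections with at least one green: C(15,4) − C(5,4) = 1365 − 5 = 1360.
Of those, selections where exactly 2 are green: C(10,2)·C(5,2) = 45·10 = 450.
Conditional probability = 450/1360 = 45/136.

45/136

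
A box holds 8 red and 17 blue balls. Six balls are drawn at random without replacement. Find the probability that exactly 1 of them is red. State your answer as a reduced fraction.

There are C(25,6) = 177100 ways to choose 6 from 25.
Selections with exactly 1 red: choose 1 of the 8 red and 5 of the 17 blue, C(8,1)·C(17,5) = 8·6188 = 49504.
Probability = 49504/177100 = 1768/6325.

1768/6325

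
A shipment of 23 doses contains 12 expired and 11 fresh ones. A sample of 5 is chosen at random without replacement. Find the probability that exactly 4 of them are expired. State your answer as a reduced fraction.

There are C(23,5) = 33649 ways to choose 5 from 23.
Selections with exactly 4 expired: choose 4 of the 12 expired and 1 of the 11 fresh, C(12,4)·C(11,1) = 495·11 = 5445.
Probability = 5445/33649 = 495/3059.

495/3059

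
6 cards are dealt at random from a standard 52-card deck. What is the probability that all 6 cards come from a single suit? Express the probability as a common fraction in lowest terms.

66/195755

There are C(52,6) = 20358520 possible 6-card hands.
Hands of one suit: 4 suits × C(13,6) = 4·1716 = 6864.
Probability = 6864/20358520 = 66/195755.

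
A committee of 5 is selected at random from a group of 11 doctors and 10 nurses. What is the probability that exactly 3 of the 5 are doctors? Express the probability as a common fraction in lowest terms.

The sample space is all 5-subsets of the 21: C(21,5) = 20349.
Selections with exactly 3 doctors: choose 3 of the 11 doctors and 2 of the 10 nurses, C(11,3)·C(10,2) = 165·45 = 7425.
Probability = 7425/20349 = 825/2261.

825/2261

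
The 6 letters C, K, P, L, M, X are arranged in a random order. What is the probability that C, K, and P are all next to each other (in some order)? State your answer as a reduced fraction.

1/5

There are 6! = 720 arrangements.
Treat the three as one block: 4! placements × 3! orders within the block = 24·6 = 144.
Probability = 144/720 = 1/5.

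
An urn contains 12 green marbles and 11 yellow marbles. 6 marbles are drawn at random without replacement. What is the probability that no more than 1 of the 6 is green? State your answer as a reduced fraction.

26/437

There are C(23,6) = 100947 ways to choose the 6.
Favorable selections (no more than 1 green): C(12,0)·C(11,6) + C(12,1)·C(11,5) = 462 + 5544 = 6006.
Probability = 6006/100947 = 26/437.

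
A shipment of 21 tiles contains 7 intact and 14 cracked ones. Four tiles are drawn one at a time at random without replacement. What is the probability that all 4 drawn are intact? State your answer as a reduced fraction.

Multiply the conditional probabilities at each draw: 7/21 · 6/20 · 5/19 · 4/18 = 840/143640 = 1/171.

1/171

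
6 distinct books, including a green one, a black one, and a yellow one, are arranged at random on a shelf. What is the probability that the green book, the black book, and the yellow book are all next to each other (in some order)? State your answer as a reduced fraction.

There are 6! = 720 arrangements.
Treat the three as one block: 4! placements × 3! orders within the block = 24·6 = 144.
Probability = 144/720 = 1/5.

1/5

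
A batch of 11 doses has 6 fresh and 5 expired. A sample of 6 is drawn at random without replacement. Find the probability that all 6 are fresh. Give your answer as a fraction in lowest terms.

There are C(11,6) = 462 possible selections.
Selections with all fresh: C(6,6) = 1.
Probability = 1/462.

1/462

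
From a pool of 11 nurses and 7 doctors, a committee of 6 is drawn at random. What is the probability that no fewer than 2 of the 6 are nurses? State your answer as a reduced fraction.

Total selections: C(18,6) = 18564.
Count the complement (fewer than 2 nurses): C(11,0)·C(7,6) + C(11,1)·C(7,5) = 7 + 231 = 238.
Probability = 1 − 238/18564 = 18326/18564 = 77/78.

77/78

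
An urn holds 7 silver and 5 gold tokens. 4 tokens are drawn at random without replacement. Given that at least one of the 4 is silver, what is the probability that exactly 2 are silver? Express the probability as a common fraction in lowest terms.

3/7

Work in counts. Selections with at least one silver: C(12,4) − C(5,4) = 495 − 5 = 490.
Of those, selections where exactly 2 are silver: C(7,2)·C(5,2) = 21·10 = 210.
Conditional probability = 210/490 = 3/7.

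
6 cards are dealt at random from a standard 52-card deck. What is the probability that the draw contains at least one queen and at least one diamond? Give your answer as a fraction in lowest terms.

There are C(52,6) = 20358520 possible draws.
By inclusion-exclusion on the complements, draws missing all queens or all diamonds: C(48,6) + C(39,6) − C(36,6) = 12271512 + 3262623 − 1947792 = 13586343.
So draws with at least one of each: 20358520 − 13586343 = 6772177, probability 6772177/20358520.

6772177/20358520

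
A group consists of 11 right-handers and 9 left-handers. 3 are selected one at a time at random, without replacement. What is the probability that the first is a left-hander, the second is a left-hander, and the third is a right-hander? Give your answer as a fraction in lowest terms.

11/95

Multiply the conditional probabilities at each draw: 9/20 · 8/19 · 11/18 = 792/6840 = 11/95.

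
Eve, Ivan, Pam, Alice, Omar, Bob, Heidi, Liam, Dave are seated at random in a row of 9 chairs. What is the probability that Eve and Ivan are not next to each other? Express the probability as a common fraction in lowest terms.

There are 9! = 362880 arrangements.
Arrangements with Eve and Ivan adjacent: 2·8! = 80640.
So not adjacent: 362880 − 80640 = 282240, probability 282240/362880 = 7/9.

7/9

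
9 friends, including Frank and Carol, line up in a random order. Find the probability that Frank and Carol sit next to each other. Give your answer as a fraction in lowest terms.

2/9

There are 9! = 362880 arrangements.
Treat Frank and Carol as a block: 8! arrangements of the blocks × 2 orders within the block = 2·40320 = 80640.
Probability = 80640/362880 = 2/9.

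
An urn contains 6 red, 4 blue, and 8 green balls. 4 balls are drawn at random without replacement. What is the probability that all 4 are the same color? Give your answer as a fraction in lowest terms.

43/1530

There are C(18,4) = 3060 ways to draw 4 balls.
All same color: C(6,4) + C(4,4) + C(8,4) = 15 + 1 + 70 = 86.
Probability = 86/3060 = 43/1530.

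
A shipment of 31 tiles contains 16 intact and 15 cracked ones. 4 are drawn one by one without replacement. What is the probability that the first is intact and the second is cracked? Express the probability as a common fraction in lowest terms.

Multiply the conditional probabilities at each draw: 16/31 · 15/30 = 240/930 = 8/31.

8/31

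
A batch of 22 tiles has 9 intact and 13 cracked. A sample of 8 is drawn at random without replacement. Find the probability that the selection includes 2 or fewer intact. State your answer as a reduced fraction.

There are C(22,8) = 319770 ways to choose the 8.
Favorable selections (2 or fewer intact): C(9,0)·C(13,8) + C(9,1)·C(13,7) + C(9,2)·C(13,6) = 1287 + 15444 + 61776 = 78507.
Probability = 78507/319770 = 793/3230.

793/3230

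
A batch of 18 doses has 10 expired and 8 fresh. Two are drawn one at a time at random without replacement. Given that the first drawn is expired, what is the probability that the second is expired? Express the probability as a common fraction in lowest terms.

After removing one expired, 17 remain: 9 expired and 8 fresh.
So the probability the next is expired is 9/17.

9/17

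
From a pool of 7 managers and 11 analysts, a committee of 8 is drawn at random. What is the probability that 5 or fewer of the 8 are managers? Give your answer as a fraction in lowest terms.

219/221

Total selections: C(18,8) = 43758.
Count the complement (more than 5 managers): C(7,6)·C(11,2) + C(7,7)·C(11,1) = 385 + 11 = 396.
Probability = 1 − 396/43758 = 43362/43758 = 219/221.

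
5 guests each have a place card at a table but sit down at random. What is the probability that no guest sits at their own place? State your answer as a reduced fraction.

11/30

There are 5! = 120 seatings.
By inclusion-exclusion, seatings with no fixed points: C(5,0)·5! − C(5,1)·4! + C(5,2)·3! − C(5,3)·2! + C(5,4)·1! − C(5,5)·0! = 44.
Probability = 44/120 = 11/30.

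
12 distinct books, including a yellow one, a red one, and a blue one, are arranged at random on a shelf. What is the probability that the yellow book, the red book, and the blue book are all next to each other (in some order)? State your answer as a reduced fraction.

There are 12! = 479001600 arrangements.
Treat the three as one block: 10! placements × 3! orders within the block = 3628800·6 = 21772800.
Probability = 21772800/479001600 = 1/22.

1/22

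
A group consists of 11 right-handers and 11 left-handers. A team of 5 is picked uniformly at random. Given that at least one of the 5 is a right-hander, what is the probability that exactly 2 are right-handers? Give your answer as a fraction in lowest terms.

275/784

Work in counts. Selections with at least one right-hander: C(22,5) − C(11,5) = 26334 − 462 = 25872.
Of those, selections where exactly 2 are right-handers: C(11,2)·C(11,3) = 55·165 = 9075.
Conditional probability = 9075/25872 = 275/784.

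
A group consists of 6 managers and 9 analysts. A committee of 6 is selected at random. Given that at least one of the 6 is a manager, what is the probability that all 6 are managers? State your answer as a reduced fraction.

1/4921

Work in counts. Selections with at least one manager: C(15,6) − C(9,6) = 5005 − 84 = 4921.
Of those, selections where all 6 are managers: C(6,6) = 1.
Conditional probability = 1/4921.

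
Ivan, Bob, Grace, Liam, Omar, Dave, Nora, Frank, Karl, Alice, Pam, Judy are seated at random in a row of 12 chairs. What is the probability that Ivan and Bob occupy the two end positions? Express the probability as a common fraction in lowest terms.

There are 12! = 479001600 arrangements.
Place Ivan and Bob at the ends in 2 ways, arrange the remaining 10 in 10! = 3628800 ways: 2·3628800 = 7257600.
Probability = 7257600/479001600 = 1/66.

1/66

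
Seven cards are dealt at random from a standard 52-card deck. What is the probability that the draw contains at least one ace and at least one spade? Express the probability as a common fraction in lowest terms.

53122231/133784560

There are C(52,7) = 133784560 possible draws.
By inclusion-exclusion on the complements, draws missing all aces or all spades: C(48,7) + C(39,7) − C(36,7) = 73629072 + 15380937 − 8347680 = 80662329.
So draws with at least one of each: 133784560 − 80662329 = 53122231, probability 53122231/133784560.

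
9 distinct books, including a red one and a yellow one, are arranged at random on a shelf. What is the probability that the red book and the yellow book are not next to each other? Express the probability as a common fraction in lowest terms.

There are 9! = 362880 arrangements.
Arrangements with the red book and the yellow book adjacent: 2·8! = 80640.
So not adjacent: 362880 − 80640 = 282240, probability 282240/362880 = 7/9.

7/9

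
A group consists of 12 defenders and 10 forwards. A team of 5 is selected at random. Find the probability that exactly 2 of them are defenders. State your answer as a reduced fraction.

40/133

The sample space is all 5-subsets of the 22: C(22,5) = 26334.
Selections with exactly 2 defenders: choose 2 of the 12 defenders and 3 of the 10 forwards, C(12,2)·C(10,3) = 66·120 = 7920.
Probability = 7920/26334 = 40/133.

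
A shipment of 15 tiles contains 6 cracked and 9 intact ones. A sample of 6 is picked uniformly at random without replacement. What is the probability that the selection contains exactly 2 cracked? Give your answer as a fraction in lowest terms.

54/143

There are C(15,6) = 5005 ways to choose 6 from 15.
Selections with exactly 2 cracked: choose 2 of the 6 cracked and 4 of the 9 intact, C(6,2)·C(9,4) = 15·126 = 1890.
Probability = 1890/5005 = 54/143.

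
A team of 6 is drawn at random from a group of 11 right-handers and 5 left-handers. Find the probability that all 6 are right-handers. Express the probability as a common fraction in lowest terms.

There are C(16,6) = 8008 possible selections.
Selections with all right-handers: C(11,6) = 462.
Probability = 462/8008 = 3/52.

3/52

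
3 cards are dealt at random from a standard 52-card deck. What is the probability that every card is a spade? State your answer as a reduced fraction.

11/850

There are C(52,3) = 22100 possible 3-card hands.
Hands that are all spades: C(13,3) = 286.
Probability = 286/22100 = 11/850.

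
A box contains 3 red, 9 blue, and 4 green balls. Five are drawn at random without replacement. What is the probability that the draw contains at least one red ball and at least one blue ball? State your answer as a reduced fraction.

255/364

There are C(16,5) = 4368 possible draws.
By inclusion-exclusion on the complements, draws missing all red or all blue: C(13,5) + C(7,5) − C(4,5) = 1287 + 21 − 0 = 1308.
So draws with at least one of each: 4368 − 1308 = 3060, probability 3060/4368 = 255/364.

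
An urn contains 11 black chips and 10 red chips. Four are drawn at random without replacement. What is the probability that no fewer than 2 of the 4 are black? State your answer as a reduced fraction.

99/133

There are C(21,4) = 5985 ways to choose the 4.
Count the complement (fewer than 2 black): C(11,0)·C(10,4) + C(11,1)·C(10,3) = 210 + 1320 = 1530.
Probability = 1 − 1530/5985 = 4455/5985 = 99/133.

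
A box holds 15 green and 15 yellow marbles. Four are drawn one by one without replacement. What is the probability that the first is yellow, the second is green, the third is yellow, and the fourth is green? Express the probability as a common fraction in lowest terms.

35/522

Multiply the conditional probabilities at each draw: 15/30 · 15/29 · 14/28 · 14/27 = 44100/657720 = 35/522.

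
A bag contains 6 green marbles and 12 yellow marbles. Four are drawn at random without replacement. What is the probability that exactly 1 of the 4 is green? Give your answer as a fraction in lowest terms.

Total number of selections: C(18,4) = 3060.
Selections with exactly 1 green: choose 1 of the 6 green and 3 of the 12 yellow, C(6,1)·C(12,3) = 6·220 = 1320.
Probability = 1320/3060 = 22/51.

22/51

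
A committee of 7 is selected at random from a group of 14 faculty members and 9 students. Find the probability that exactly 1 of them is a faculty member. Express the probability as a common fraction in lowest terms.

Total number of selections: C(23,7) = 245157.
Selections with exactly 1 faculty member: choose 1 of the 14 faculty members and 6 of the 9 students, C(14,1)·C(9,6) = 14·84 = 1176.
Probability = 1176/245157 = 392/81719.

392/81719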